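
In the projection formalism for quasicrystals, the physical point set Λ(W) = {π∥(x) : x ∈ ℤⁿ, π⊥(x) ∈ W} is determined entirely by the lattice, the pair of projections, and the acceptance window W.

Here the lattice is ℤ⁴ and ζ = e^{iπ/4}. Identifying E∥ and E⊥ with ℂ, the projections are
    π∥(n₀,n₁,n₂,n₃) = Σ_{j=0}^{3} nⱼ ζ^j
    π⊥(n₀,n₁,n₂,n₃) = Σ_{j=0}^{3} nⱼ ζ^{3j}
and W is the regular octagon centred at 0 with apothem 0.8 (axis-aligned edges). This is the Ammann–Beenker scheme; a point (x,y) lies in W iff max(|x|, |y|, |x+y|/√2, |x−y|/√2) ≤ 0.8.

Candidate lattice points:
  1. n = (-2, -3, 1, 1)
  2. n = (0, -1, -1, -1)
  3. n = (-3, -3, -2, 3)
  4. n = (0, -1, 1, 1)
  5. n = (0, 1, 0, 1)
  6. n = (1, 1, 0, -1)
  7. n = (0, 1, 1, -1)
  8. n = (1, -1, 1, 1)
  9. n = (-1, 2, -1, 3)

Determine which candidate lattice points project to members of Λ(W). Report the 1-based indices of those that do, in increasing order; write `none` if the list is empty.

π⊥(n) = n₀ + n₁ζ³ + n₂ζ⁶ + n₃ζ⁹ where ζ = e^{iπ/4}.
candidate 1: n = (-2, -3, 1, 1) → π⊥ ≈ (+0.828427, -2.414214); max(|x|,|y|,|x±y|/√2) = 2.414214 > 0.8 ⇒ ∉ W
candidate 2: n = (0, -1, -1, -1) → π⊥ ≈ (+0.000000, -0.414214); max(|x|,|y|,|x±y|/√2) = 0.414214 ≤ 0.8 ⇒ ∈ W
candidate 3: n = (-3, -3, -2, 3) → π⊥ ≈ (+1.242641, +2.000000); max(|x|,|y|,|x±y|/√2) = 2.292893 > 0.8 ⇒ ∉ W
candidate 4: n = (0, -1, 1, 1) → π⊥ ≈ (+1.414214, -1.000000); max(|x|,|y|,|x±y|/√2) = 1.707107 > 0.8 ⇒ ∉ W
candidate 5: n = (0, 1, 0, 1) → π⊥ ≈ (+0.000000, +1.414214); max(|x|,|y|,|x±y|/√2) = 1.414214 > 0.8 ⇒ ∉ W
candidate 6: n = (1, 1, 0, -1) → π⊥ ≈ (-0.414214, +0.000000); max(|x|,|y|,|x±y|/√2) = 0.414214 ≤ 0.8 ⇒ ∈ W
candidate 7: n = (0, 1, 1, -1) → π⊥ ≈ (-1.414214, -1.000000); max(|x|,|y|,|x±y|/√2) = 1.707107 > 0.8 ⇒ ∉ W
candidate 8: n = (1, -1, 1, 1) → π⊥ ≈ (+2.414214, -1.000000); max(|x|,|y|,|x±y|/√2) = 2.414214 > 0.8 ⇒ ∉ W
candidate 9: n = (-1, 2, -1, 3) → π⊥ ≈ (-0.292893, +4.535534); max(|x|,|y|,|x±y|/√2) = 4.535534 > 0.8 ⇒ ∉ W

2, 6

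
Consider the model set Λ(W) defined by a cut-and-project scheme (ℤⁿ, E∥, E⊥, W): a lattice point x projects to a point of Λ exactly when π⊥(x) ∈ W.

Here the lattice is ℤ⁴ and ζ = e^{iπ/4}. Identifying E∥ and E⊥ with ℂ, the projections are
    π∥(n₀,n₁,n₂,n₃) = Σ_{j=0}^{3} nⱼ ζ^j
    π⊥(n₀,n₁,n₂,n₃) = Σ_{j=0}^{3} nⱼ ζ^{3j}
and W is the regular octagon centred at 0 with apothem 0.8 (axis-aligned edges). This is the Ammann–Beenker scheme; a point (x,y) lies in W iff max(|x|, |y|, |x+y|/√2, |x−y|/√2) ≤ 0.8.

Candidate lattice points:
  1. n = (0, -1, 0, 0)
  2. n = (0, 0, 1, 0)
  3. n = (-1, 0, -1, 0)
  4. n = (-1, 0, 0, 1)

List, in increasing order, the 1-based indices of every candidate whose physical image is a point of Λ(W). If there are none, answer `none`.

4

Internal map: ζ^{3j} for j=0..3 gives (1,0), (−√2/2,√2/2), (0,−1), (√2/2,√2/2).
#1 (0, -1, 0, 0): internal (0.707107, -0.707107); octagon support 1.000000 vs apothem 0.8 → ∉ W
#2 (0, 0, 1, 0): internal (0.000000, -1.000000); octagon support 1.000000 vs apothem 0.8 → ∉ W
#3 (-1, 0, -1, 0): internal (-1.000000, 1.000000); octagon support 1.414214 vs apothem 0.8 → ∉ W
#4 (-1, 0, 0, 1): internal (-0.292893, 0.707107); octagon support 0.707107 vs apothem 0.8 → ∈ W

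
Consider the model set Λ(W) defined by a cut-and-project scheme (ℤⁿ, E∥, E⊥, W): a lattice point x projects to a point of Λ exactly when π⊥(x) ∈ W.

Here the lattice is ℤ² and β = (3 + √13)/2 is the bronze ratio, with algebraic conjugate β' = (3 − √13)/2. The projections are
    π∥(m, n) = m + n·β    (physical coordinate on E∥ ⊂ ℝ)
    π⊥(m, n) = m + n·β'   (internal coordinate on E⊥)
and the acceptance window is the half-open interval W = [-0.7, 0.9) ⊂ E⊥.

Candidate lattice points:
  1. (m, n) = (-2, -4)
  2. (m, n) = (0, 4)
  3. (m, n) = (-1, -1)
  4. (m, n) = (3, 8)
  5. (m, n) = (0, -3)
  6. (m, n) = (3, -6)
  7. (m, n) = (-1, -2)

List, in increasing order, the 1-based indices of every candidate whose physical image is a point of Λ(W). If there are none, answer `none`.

Compute β' = (3−√13)/2 = -0.30278, so π⊥(m,n) = m -0.30278·n.
candidate 1: (m,n)=(-2,-4) → π∥ = -2-4·β ≈ -15.21110, π⊥ = -2-4·β' ≈ -0.78890 ∉ [-0.7, 0.9) ⇒ out
candidate 2: (m,n)=(0,4) → π∥ = 0+4·β ≈ 13.21110, π⊥ = 0+4·β' ≈ -1.21110 ∉ [-0.7, 0.9) ⇒ out
candidate 3: (m,n)=(-1,-1) → π∥ = -1-1·β ≈ -4.30278, π⊥ = -1-1·β' ≈ -0.69722 ∈ [-0.7, 0.9) ⇒ IN Λ
candidate 4: (m,n)=(3,8) → π∥ = 3+8·β ≈ 29.42221, π⊥ = 3+8·β' ≈ 0.57779 ∈ [-0.7, 0.9) ⇒ IN Λ
candidate 5: (m,n)=(0,-3) → π∥ = 0-3·β ≈ -9.90833, π⊥ = 0-3·β' ≈ 0.90833 ∉ [-0.7, 0.9) ⇒ out
candidate 6: (m,n)=(3,-6) → π∥ = 3-6·β ≈ -16.81665, π⊥ = 3-6·β' ≈ 4.81665 ∉ [-0.7, 0.9) ⇒ out
candidate 7: (m,n)=(-1,-2) → π∥ = -1-2·β ≈ -7.60555, π⊥ = -1-2·β' ≈ -0.39445 ∈ [-0.7, 0.9) ⇒ IN Λ

3, 4, 7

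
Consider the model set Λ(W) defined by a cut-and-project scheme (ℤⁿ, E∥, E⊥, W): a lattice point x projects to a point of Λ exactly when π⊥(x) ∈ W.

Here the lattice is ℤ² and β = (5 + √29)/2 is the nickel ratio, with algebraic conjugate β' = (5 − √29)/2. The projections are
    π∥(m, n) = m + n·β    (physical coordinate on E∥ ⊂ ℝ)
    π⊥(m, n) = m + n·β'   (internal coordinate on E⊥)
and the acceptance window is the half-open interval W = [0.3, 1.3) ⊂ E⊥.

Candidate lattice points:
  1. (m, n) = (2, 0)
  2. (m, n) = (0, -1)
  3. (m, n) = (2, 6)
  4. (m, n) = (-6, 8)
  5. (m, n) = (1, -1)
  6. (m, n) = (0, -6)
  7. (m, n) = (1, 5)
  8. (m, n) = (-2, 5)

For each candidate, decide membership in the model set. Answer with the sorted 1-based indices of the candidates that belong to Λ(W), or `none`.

Compute β' = (5−√29)/2 = -0.192582, so π⊥(m,n) = m -0.192582·n.
[1] lift (2,0): star map gives 2.000000; window check 0.3 ≤ 2.000000 < 1.3 is false → out
[2] lift (0,-1): star map gives 0.192582; window check 0.3 ≤ 0.192582 < 1.3 is false → out
[3] lift (2,6): star map gives 0.844506; window check 0.3 ≤ 0.844506 < 1.3 is true → IN Λ
[4] lift (-6,8): star map gives -7.540659; window check 0.3 ≤ -7.540659 < 1.3 is false → out
[5] lift (1,-1): star map gives 1.192582; window check 0.3 ≤ 1.192582 < 1.3 is true → IN Λ
[6] lift (0,-6): star map gives 1.155494; window check 0.3 ≤ 1.155494 < 1.3 is true → IN Λ
[7] lift (1,5): star map gives 0.037088; window check 0.3 ≤ 0.037088 < 1.3 is false → out
[8] lift (-2,5): star map gives -2.962912; window check 0.3 ≤ -2.962912 < 1.3 is false → out

3, 5, 6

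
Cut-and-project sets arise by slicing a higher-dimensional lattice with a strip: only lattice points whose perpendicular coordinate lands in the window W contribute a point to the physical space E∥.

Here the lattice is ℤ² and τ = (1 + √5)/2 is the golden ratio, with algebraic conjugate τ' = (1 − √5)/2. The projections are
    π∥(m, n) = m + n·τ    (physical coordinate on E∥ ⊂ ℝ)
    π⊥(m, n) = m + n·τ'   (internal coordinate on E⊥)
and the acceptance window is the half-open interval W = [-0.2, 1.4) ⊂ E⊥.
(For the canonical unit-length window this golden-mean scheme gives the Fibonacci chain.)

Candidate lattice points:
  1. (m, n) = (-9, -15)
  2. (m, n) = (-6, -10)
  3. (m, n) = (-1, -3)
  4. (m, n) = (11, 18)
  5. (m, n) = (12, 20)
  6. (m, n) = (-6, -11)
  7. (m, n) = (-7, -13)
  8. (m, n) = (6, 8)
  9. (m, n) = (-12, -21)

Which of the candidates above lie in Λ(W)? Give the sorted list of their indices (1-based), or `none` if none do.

1, 2, 3, 4, 6, 7, 8, 9

Numerically τ ≈ 1.61803 and τ' = −1/τ ≈ -0.61803.
candidate 1: (m,n)=(-9,-15) → π∥ = -9-15·τ ≈ -33.27051, π⊥ = -9-15·τ' ≈ 0.27051 ∈ [-0.2, 1.4) ⇒ IN Λ
candidate 2: (m,n)=(-6,-10) → π∥ = -6-10·τ ≈ -22.18034, π⊥ = -6-10·τ' ≈ 0.18034 ∈ [-0.2, 1.4) ⇒ IN Λ
candidate 3: (m,n)=(-1,-3) → π∥ = -1-3·τ ≈ -5.85410, π⊥ = -1-3·τ' ≈ 0.85410 ∈ [-0.2, 1.4) ⇒ IN Λ
candidate 4: (m,n)=(11,18) → π∥ = 11+18·τ ≈ 40.12461, π⊥ = 11+18·τ' ≈ -0.12461 ∈ [-0.2, 1.4) ⇒ IN Λ
candidate 5: (m,n)=(12,20) → π∥ = 12+20·τ ≈ 44.36068, π⊥ = 12+20·τ' ≈ -0.36068 ∉ [-0.2, 1.4) ⇒ out
candidate 6: (m,n)=(-6,-11) → π∥ = -6-11·τ ≈ -23.79837, π⊥ = -6-11·τ' ≈ 0.79837 ∈ [-0.2, 1.4) ⇒ IN Λ
candidate 7: (m,n)=(-7,-13) → π∥ = -7-13·τ ≈ -28.03444, π⊥ = -7-13·τ' ≈ 1.03444 ∈ [-0.2, 1.4) ⇒ IN Λ
candidate 8: (m,n)=(6,8) → π∥ = 6+8·τ ≈ 18.94427, π⊥ = 6+8·τ' ≈ 1.05573 ∈ [-0.2, 1.4) ⇒ IN Λ
candidate 9: (m,n)=(-12,-21) → π∥ = -12-21·τ ≈ -45.97871, π⊥ = -12-21·τ' ≈ 0.97871 ∈ [-0.2, 1.4) ⇒ IN Λ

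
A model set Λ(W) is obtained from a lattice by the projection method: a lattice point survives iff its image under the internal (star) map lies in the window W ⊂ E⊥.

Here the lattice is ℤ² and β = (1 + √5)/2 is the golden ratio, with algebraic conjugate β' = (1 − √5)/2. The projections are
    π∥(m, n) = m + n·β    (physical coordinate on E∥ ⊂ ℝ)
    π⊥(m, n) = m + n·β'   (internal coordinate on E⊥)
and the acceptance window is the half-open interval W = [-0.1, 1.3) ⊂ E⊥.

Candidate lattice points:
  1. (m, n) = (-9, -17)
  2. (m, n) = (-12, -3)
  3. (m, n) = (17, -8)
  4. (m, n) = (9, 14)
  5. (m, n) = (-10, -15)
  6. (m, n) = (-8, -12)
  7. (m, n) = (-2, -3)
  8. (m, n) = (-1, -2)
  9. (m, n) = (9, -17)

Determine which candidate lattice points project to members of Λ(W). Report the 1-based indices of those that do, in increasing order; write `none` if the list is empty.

β' = (1−√5)/2 ≈ -0.6180.
#1 (-9,-17): internal coord -9 + (-17)·β' = +1.5066; +1.5066 ∉ [-0.1, 1.3) → out
#2 (-12,-3): internal coord -12 + (-3)·β' = -10.1459; -10.1459 ∉ [-0.1, 1.3) → out
#3 (17,-8): internal coord 17 + (-8)·β' = +21.9443; +21.9443 ∉ [-0.1, 1.3) → out
#4 (9,14): internal coord 9 + (14)·β' = +0.3475; +0.3475 ∈ [-0.1, 1.3) → IN Λ
#5 (-10,-15): internal coord -10 + (-15)·β' = -0.7295; -0.7295 ∉ [-0.1, 1.3) → out
#6 (-8,-12): internal coord -8 + (-12)·β' = -0.5836; -0.5836 ∉ [-0.1, 1.3) → out
#7 (-2,-3): internal coord -2 + (-3)·β' = -0.1459; -0.1459 ∉ [-0.1, 1.3) → out
#8 (-1,-2): internal coord -1 + (-2)·β' = +0.2361; +0.2361 ∈ [-0.1, 1.3) → IN Λ
#9 (9,-17): internal coord 9 + (-17)·β' = +19.5066; +19.5066 ∉ [-0.1, 1.3) → out

4, 8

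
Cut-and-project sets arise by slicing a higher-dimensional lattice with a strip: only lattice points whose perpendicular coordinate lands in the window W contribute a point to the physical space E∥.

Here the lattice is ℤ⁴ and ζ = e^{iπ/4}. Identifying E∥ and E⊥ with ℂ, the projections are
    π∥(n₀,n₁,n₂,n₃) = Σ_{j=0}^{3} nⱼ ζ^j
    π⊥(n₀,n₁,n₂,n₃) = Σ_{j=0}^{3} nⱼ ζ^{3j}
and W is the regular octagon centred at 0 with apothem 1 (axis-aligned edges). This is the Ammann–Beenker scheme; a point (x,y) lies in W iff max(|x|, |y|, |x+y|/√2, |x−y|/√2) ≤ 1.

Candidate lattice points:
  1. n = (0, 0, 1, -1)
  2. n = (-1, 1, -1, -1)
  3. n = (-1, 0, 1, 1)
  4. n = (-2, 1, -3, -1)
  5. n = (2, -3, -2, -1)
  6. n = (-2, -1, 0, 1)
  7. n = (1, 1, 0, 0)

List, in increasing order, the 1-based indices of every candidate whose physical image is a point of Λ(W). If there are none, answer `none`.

3, 6, 7

With ζ = e^{iπ/4} the internal vectors are ζ^0,ζ^3,ζ^6,ζ^9.
#1 (0, 0, 1, -1): internal (-0.70711, -1.70711); octagon support 1.70711 vs apothem 1 → ∉ W
#2 (-1, 1, -1, -1): internal (-2.41421, 1.00000); octagon support 2.41421 vs apothem 1 → ∉ W
#3 (-1, 0, 1, 1): internal (-0.29289, -0.29289); octagon support 0.41421 vs apothem 1 → ∈ W
#4 (-2, 1, -3, -1): internal (-3.41421, 3.00000); octagon support 4.53553 vs apothem 1 → ∉ W
#5 (2, -3, -2, -1): internal (3.41421, -0.82843); octagon support 3.41421 vs apothem 1 → ∉ W
#6 (-2, -1, 0, 1): internal (-0.58579, 0.00000); octagon support 0.58579 vs apothem 1 → ∈ W
#7 (1, 1, 0, 0): internal (0.29289, 0.70711); octagon support 0.70711 vs apothem 1 → ∈ W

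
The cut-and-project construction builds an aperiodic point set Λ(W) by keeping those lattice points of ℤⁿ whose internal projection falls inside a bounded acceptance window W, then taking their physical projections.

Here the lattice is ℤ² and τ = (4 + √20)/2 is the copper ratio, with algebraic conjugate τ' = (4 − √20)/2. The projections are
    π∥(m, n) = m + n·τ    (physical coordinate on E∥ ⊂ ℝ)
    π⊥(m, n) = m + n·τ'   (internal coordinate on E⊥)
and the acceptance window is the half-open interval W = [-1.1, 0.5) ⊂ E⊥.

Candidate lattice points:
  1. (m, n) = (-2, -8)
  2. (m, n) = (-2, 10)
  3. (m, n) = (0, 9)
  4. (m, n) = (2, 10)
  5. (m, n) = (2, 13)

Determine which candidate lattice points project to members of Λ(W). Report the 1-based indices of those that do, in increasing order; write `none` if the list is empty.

1, 4, 5

τ' = (4−√20)/2 ≈ -0.2361.
#1 (-2,-8): internal coord -2 + (-8)·τ' = -0.1115; -0.1115 ∈ [-1.1, 0.5) → IN Λ
#2 (-2,10): internal coord -2 + (10)·τ' = -4.3607; -4.3607 ∉ [-1.1, 0.5) → out
#3 (0,9): internal coord 0 + (9)·τ' = -2.1246; -2.1246 ∉ [-1.1, 0.5) → out
#4 (2,10): internal coord 2 + (10)·τ' = -0.3607; -0.3607 ∈ [-1.1, 0.5) → IN Λ
#5 (2,13): internal coord 2 + (13)·τ' = -1.0689; -1.0689 ∈ [-1.1, 0.5) → IN Λ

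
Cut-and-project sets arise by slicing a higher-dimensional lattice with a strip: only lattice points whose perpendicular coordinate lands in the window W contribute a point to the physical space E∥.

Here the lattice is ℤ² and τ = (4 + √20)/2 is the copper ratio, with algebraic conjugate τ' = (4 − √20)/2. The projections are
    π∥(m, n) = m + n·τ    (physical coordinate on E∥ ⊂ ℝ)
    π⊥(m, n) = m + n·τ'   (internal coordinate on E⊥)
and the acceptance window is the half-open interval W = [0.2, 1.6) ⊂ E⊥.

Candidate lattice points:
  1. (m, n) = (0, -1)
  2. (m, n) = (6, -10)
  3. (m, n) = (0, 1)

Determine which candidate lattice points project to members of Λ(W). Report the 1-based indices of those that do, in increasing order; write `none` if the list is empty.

1

Numerically τ ≈ 4.236068 and τ' = −1/τ ≈ -0.236068.
candidate 1: (m,n)=(0,-1) → π∥ = 0-1·τ ≈ -4.236068, π⊥ = 0-1·τ' ≈ 0.236068 ∈ [0.2, 1.6) ⇒ IN Λ
candidate 2: (m,n)=(6,-10) → π∥ = 6-10·τ ≈ -36.360680, π⊥ = 6-10·τ' ≈ 8.360680 ∉ [0.2, 1.6) ⇒ out
candidate 3: (m,n)=(0,1) → π∥ = 0+1·τ ≈ 4.236068, π⊥ = 0+1·τ' ≈ -0.236068 ∉ [0.2, 1.6) ⇒ out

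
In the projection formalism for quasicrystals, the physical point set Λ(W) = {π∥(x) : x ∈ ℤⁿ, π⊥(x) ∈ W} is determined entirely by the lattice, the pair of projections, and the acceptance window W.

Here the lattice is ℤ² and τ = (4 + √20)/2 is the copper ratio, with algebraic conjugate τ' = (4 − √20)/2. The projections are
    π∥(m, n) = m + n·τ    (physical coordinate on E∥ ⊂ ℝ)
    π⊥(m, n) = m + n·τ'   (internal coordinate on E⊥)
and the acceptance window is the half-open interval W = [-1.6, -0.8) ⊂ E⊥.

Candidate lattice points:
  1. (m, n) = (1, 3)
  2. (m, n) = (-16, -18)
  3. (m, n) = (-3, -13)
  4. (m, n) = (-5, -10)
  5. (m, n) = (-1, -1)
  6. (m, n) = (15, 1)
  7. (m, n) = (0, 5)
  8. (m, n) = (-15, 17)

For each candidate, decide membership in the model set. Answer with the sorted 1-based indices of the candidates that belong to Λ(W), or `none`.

Numerically τ ≈ 4.23607 and τ' = −1/τ ≈ -0.23607.
[1] lift (1,3): star map gives 0.29180; window check -1.6 ≤ 0.29180 < -0.8 is false → out
[2] lift (-16,-18): star map gives -11.75078; window check -1.6 ≤ -11.75078 < -0.8 is false → out
[3] lift (-3,-13): star map gives 0.06888; window check -1.6 ≤ 0.06888 < -0.8 is false → out
[4] lift (-5,-10): star map gives -2.63932; window check -1.6 ≤ -2.63932 < -0.8 is false → out
[5] lift (-1,-1): star map gives -0.76393; window check -1.6 ≤ -0.76393 < -0.8 is false → out
[6] lift (15,1): star map gives 14.76393; window check -1.6 ≤ 14.76393 < -0.8 is false → out
[7] lift (0,5): star map gives -1.18034; window check -1.6 ≤ -1.18034 < -0.8 is true → IN Λ
[8] lift (-15,17): star map gives -19.01316; window check -1.6 ≤ -19.01316 < -0.8 is false → out

7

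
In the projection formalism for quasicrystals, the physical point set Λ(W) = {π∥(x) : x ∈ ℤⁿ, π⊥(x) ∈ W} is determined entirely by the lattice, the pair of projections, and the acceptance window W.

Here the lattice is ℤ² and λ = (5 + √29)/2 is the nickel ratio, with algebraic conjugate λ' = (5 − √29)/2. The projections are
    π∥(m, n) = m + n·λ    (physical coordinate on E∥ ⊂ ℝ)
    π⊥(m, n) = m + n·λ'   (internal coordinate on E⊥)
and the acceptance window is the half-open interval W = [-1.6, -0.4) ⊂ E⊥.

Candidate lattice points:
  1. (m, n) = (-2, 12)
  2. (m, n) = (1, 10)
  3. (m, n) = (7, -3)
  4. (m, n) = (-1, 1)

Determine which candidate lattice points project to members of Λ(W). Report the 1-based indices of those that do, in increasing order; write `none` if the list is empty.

Compute λ' = (5−√29)/2 = -0.1926, so π⊥(m,n) = m -0.1926·n.
candidate 1: (m,n)=(-2,12) → π∥ = -2+12·λ ≈ 60.3110, π⊥ = -2+12·λ' ≈ -4.3110 ∉ [-1.6, -0.4) ⇒ out
candidate 2: (m,n)=(1,10) → π∥ = 1+10·λ ≈ 52.9258, π⊥ = 1+10·λ' ≈ -0.9258 ∈ [-1.6, -0.4) ⇒ IN Λ
candidate 3: (m,n)=(7,-3) → π∥ = 7-3·λ ≈ -8.5777, π⊥ = 7-3·λ' ≈ 7.5777 ∉ [-1.6, -0.4) ⇒ out
candidate 4: (m,n)=(-1,1) → π∥ = -1+1·λ ≈ 4.1926, π⊥ = -1+1·λ' ≈ -1.1926 ∈ [-1.6, -0.4) ⇒ IN Λ

2, 4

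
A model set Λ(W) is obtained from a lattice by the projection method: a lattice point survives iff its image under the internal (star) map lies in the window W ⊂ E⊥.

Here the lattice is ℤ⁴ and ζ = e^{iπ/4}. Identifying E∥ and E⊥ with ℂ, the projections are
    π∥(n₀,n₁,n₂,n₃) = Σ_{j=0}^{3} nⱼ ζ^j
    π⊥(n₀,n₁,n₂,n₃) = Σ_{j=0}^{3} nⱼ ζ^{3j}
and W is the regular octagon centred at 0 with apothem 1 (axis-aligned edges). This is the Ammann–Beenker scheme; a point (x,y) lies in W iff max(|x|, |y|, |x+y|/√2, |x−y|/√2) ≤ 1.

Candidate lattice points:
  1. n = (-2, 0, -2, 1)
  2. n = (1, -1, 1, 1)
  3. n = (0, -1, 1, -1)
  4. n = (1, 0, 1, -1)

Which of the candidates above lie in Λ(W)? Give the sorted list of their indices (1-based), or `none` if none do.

none

With ζ = e^{iπ/4} the internal vectors are ζ^0,ζ^3,ζ^6,ζ^9.
candidate 1: n = (-2, 0, -2, 1) → π⊥ ≈ (-1.2929, +2.7071); max(|x|,|y|,|x±y|/√2) = 2.8284 > 1 ⇒ ∉ W
candidate 2: n = (1, -1, 1, 1) → π⊥ ≈ (+2.4142, -1.0000); max(|x|,|y|,|x±y|/√2) = 2.4142 > 1 ⇒ ∉ W
candidate 3: n = (0, -1, 1, -1) → π⊥ ≈ (+0.0000, -2.4142); max(|x|,|y|,|x±y|/√2) = 2.4142 > 1 ⇒ ∉ W
candidate 4: n = (1, 0, 1, -1) → π⊥ ≈ (+0.2929, -1.7071); max(|x|,|y|,|x±y|/√2) = 1.7071 > 1 ⇒ ∉ W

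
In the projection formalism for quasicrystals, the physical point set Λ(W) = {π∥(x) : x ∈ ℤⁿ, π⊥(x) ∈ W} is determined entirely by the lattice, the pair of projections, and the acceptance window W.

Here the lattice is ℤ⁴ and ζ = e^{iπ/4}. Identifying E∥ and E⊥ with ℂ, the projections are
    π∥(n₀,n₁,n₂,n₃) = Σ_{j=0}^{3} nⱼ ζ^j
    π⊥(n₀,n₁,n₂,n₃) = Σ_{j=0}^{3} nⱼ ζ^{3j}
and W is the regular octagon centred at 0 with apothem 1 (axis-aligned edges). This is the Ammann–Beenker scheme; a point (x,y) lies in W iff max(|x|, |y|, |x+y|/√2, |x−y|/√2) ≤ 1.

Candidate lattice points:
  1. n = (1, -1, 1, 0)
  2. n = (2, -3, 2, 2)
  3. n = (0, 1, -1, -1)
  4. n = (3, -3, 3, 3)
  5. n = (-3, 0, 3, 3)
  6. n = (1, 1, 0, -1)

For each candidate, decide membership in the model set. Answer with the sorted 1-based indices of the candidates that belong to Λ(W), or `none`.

With ζ = e^{iπ/4} the internal vectors are ζ^0,ζ^3,ζ^6,ζ^9.
candidate 1: n = (1, -1, 1, 0) → π⊥ ≈ (+1.7071, -1.7071); max(|x|,|y|,|x±y|/√2) = 2.4142 > 1 ⇒ ∉ W
candidate 2: n = (2, -3, 2, 2) → π⊥ ≈ (+5.5355, -2.7071); max(|x|,|y|,|x±y|/√2) = 5.8284 > 1 ⇒ ∉ W
candidate 3: n = (0, 1, -1, -1) → π⊥ ≈ (-1.4142, +1.0000); max(|x|,|y|,|x±y|/√2) = 1.7071 > 1 ⇒ ∉ W
candidate 4: n = (3, -3, 3, 3) → π⊥ ≈ (+7.2426, -3.0000); max(|x|,|y|,|x±y|/√2) = 7.2426 > 1 ⇒ ∉ W
candidate 5: n = (-3, 0, 3, 3) → π⊥ ≈ (-0.8787, -0.8787); max(|x|,|y|,|x±y|/√2) = 1.2426 > 1 ⇒ ∉ W
candidate 6: n = (1, 1, 0, -1) → π⊥ ≈ (-0.4142, +0.0000); max(|x|,|y|,|x±y|/√2) = 0.4142 ≤ 1 ⇒ ∈ W

6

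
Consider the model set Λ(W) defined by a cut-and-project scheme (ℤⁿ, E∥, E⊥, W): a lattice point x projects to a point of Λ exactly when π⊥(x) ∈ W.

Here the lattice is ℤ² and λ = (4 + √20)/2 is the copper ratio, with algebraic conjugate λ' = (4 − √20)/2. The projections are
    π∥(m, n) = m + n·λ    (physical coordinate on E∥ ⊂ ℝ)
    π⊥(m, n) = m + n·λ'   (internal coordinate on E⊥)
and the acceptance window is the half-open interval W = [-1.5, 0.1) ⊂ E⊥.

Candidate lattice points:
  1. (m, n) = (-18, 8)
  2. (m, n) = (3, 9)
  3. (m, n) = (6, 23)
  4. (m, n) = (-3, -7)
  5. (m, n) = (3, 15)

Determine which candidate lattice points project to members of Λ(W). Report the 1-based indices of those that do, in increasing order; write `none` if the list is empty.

4, 5

Numerically λ ≈ 4.23607 and λ' = −1/λ ≈ -0.23607.
candidate 1: (m,n)=(-18,8) → π∥ = -18+8·λ ≈ 15.88854, π⊥ = -18+8·λ' ≈ -19.88854 ∉ [-1.5, 0.1) ⇒ out
candidate 2: (m,n)=(3,9) → π∥ = 3+9·λ ≈ 41.12461, π⊥ = 3+9·λ' ≈ 0.87539 ∉ [-1.5, 0.1) ⇒ out
candidate 3: (m,n)=(6,23) → π∥ = 6+23·λ ≈ 103.42956, π⊥ = 6+23·λ' ≈ 0.57044 ∉ [-1.5, 0.1) ⇒ out
candidate 4: (m,n)=(-3,-7) → π∥ = -3-7·λ ≈ -32.65248, π⊥ = -3-7·λ' ≈ -1.34752 ∈ [-1.5, 0.1) ⇒ IN Λ
candidate 5: (m,n)=(3,15) → π∥ = 3+15·λ ≈ 66.54102, π⊥ = 3+15·λ' ≈ -0.54102 ∈ [-1.5, 0.1) ⇒ IN Λ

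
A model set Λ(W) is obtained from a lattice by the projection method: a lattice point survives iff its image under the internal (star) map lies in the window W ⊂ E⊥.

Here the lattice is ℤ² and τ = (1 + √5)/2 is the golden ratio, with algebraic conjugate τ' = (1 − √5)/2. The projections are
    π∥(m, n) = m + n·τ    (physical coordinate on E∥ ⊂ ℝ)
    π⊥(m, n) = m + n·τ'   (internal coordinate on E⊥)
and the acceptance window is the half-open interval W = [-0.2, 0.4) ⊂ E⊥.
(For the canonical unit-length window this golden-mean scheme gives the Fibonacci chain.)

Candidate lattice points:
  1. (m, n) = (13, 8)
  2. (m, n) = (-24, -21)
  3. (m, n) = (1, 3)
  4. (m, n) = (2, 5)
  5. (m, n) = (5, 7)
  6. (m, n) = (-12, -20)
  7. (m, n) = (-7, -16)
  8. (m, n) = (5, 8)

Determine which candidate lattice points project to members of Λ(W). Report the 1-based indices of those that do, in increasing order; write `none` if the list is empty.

Numerically τ ≈ 1.61803 and τ' = −1/τ ≈ -0.61803.
candidate 1: (m,n)=(13,8) → π∥ = 13+8·τ ≈ 25.94427, π⊥ = 13+8·τ' ≈ 8.05573 ∉ [-0.2, 0.4) ⇒ out
candidate 2: (m,n)=(-24,-21) → π∥ = -24-21·τ ≈ -57.97871, π⊥ = -24-21·τ' ≈ -11.02129 ∉ [-0.2, 0.4) ⇒ out
candidate 3: (m,n)=(1,3) → π∥ = 1+3·τ ≈ 5.85410, π⊥ = 1+3·τ' ≈ -0.85410 ∉ [-0.2, 0.4) ⇒ out
candidate 4: (m,n)=(2,5) → π∥ = 2+5·τ ≈ 10.09017, π⊥ = 2+5·τ' ≈ -1.09017 ∉ [-0.2, 0.4) ⇒ out
candidate 5: (m,n)=(5,7) → π∥ = 5+7·τ ≈ 16.32624, π⊥ = 5+7·τ' ≈ 0.67376 ∉ [-0.2, 0.4) ⇒ out
candidate 6: (m,n)=(-12,-20) → π∥ = -12-20·τ ≈ -44.36068, π⊥ = -12-20·τ' ≈ 0.36068 ∈ [-0.2, 0.4) ⇒ IN Λ
candidate 7: (m,n)=(-7,-16) → π∥ = -7-16·τ ≈ -32.88854, π⊥ = -7-16·τ' ≈ 2.88854 ∉ [-0.2, 0.4) ⇒ out
candidate 8: (m,n)=(5,8) → π∥ = 5+8·τ ≈ 17.94427, π⊥ = 5+8·τ' ≈ 0.05573 ∈ [-0.2, 0.4) ⇒ IN Λ

6, 8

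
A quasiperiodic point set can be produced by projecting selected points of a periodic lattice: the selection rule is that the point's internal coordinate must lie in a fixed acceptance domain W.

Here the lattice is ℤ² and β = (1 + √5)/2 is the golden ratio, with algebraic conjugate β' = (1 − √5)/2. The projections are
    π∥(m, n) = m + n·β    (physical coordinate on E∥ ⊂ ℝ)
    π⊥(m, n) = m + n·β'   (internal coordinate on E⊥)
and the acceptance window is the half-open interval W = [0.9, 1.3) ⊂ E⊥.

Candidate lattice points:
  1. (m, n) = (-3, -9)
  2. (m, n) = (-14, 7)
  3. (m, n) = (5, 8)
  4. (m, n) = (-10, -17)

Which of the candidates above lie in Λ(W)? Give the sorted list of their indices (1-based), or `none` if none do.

none

Compute β' = (1−√5)/2 = -0.61803, so π⊥(m,n) = m -0.61803·n.
#1 (-3,-9): internal coord -3 + (-9)·β' = +2.56231; +2.56231 ∉ [0.9, 1.3) → out
#2 (-14,7): internal coord -14 + (7)·β' = -18.32624; -18.32624 ∉ [0.9, 1.3) → out
#3 (5,8): internal coord 5 + (8)·β' = +0.05573; +0.05573 ∉ [0.9, 1.3) → out
#4 (-10,-17): internal coord -10 + (-17)·β' = +0.50658; +0.50658 ∉ [0.9, 1.3) → out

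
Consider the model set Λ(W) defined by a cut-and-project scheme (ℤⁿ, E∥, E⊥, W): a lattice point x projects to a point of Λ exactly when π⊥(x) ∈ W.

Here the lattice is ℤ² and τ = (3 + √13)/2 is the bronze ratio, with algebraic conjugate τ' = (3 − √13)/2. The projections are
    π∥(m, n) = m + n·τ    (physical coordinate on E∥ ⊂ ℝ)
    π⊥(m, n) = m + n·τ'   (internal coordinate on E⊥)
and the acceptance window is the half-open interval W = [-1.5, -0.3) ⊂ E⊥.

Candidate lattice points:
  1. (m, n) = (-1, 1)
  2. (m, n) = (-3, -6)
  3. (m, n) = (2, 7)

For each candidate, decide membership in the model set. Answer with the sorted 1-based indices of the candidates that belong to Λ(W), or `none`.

Numerically τ ≈ 3.3028 and τ' = −1/τ ≈ -0.3028.
[1] lift (-1,1): star map gives -1.3028; window check -1.5 ≤ -1.3028 < -0.3 is true → IN Λ
[2] lift (-3,-6): star map gives -1.1833; window check -1.5 ≤ -1.1833 < -0.3 is true → IN Λ
[3] lift (2,7): star map gives -0.1194; window check -1.5 ≤ -0.1194 < -0.3 is false → out

1, 2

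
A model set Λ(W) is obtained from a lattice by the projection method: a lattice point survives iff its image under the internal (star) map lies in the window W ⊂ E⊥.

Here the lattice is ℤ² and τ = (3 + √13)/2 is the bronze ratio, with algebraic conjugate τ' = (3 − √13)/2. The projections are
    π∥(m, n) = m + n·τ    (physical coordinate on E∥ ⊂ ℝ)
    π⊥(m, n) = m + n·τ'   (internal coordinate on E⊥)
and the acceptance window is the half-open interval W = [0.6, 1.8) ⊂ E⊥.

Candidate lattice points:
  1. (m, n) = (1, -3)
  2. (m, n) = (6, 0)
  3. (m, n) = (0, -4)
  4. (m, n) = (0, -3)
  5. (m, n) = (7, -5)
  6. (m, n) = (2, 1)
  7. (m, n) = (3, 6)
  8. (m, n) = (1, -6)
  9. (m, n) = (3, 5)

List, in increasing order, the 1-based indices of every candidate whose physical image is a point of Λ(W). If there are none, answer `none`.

Numerically τ ≈ 3.30278 and τ' = −1/τ ≈ -0.30278.
#1 (1,-3): internal coord 1 + (-3)·τ' = +1.90833; +1.90833 ∉ [0.6, 1.8) → out
#2 (6,0): internal coord 6 + (0)·τ' = +6.00000; +6.00000 ∉ [0.6, 1.8) → out
#3 (0,-4): internal coord 0 + (-4)·τ' = +1.21110; +1.21110 ∈ [0.6, 1.8) → IN Λ
#4 (0,-3): internal coord 0 + (-3)·τ' = +0.90833; +0.90833 ∈ [0.6, 1.8) → IN Λ
#5 (7,-5): internal coord 7 + (-5)·τ' = +8.51388; +8.51388 ∉ [0.6, 1.8) → out
#6 (2,1): internal coord 2 + (1)·τ' = +1.69722; +1.69722 ∈ [0.6, 1.8) → IN Λ
#7 (3,6): internal coord 3 + (6)·τ' = +1.18335; +1.18335 ∈ [0.6, 1.8) → IN Λ
#8 (1,-6): internal coord 1 + (-6)·τ' = +2.81665; +2.81665 ∉ [0.6, 1.8) → out
#9 (3,5): internal coord 3 + (5)·τ' = +1.48612; +1.48612 ∈ [0.6, 1.8) → IN Λ

3, 4, 6, 7, 9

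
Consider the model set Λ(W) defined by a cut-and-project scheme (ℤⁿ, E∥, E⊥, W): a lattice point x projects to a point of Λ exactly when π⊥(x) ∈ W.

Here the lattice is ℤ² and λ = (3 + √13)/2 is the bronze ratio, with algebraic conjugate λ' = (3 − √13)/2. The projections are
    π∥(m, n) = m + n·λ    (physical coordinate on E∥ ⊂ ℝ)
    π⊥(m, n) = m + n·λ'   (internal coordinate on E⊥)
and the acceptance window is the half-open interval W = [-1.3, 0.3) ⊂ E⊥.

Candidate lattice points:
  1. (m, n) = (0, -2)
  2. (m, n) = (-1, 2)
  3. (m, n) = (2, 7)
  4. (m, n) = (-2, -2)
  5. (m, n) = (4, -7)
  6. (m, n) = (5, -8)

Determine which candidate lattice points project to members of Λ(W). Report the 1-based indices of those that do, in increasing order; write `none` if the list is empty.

3

λ' = (3−√13)/2 ≈ -0.3028.
#1 (0,-2): internal coord 0 + (-2)·λ' = +0.6056; +0.6056 ∉ [-1.3, 0.3) → out
#2 (-1,2): internal coord -1 + (2)·λ' = -1.6056; -1.6056 ∉ [-1.3, 0.3) → out
#3 (2,7): internal coord 2 + (7)·λ' = -0.1194; -0.1194 ∈ [-1.3, 0.3) → IN Λ
#4 (-2,-2): internal coord -2 + (-2)·λ' = -1.3944; -1.3944 ∉ [-1.3, 0.3) → out
#5 (4,-7): internal coord 4 + (-7)·λ' = +6.1194; +6.1194 ∉ [-1.3, 0.3) → out
#6 (5,-8): internal coord 5 + (-8)·λ' = +7.4222; +7.4222 ∉ [-1.3, 0.3) → out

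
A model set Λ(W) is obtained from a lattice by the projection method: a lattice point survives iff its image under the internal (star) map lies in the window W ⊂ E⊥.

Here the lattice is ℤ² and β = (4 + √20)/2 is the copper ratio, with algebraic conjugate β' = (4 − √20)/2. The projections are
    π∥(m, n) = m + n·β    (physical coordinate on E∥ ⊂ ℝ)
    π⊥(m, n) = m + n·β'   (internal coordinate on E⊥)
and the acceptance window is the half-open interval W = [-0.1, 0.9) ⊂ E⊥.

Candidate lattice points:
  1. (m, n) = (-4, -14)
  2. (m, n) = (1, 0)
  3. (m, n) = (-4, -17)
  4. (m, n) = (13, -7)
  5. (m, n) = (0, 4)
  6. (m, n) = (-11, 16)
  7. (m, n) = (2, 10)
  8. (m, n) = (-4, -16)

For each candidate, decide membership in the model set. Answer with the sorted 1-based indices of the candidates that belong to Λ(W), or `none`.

Numerically β ≈ 4.236068 and β' = −1/β ≈ -0.236068.
candidate 1: (m,n)=(-4,-14) → π∥ = -4-14·β ≈ -63.304952, π⊥ = -4-14·β' ≈ -0.695048 ∉ [-0.1, 0.9) ⇒ out
candidate 2: (m,n)=(1,0) → π∥ = 1+0·β ≈ 1.000000, π⊥ = 1+0·β' ≈ 1.000000 ∉ [-0.1, 0.9) ⇒ out
candidate 3: (m,n)=(-4,-17) → π∥ = -4-17·β ≈ -76.013156, π⊥ = -4-17·β' ≈ 0.013156 ∈ [-0.1, 0.9) ⇒ IN Λ
candidate 4: (m,n)=(13,-7) → π∥ = 13-7·β ≈ -16.652476, π⊥ = 13-7·β' ≈ 14.652476 ∉ [-0.1, 0.9) ⇒ out
candidate 5: (m,n)=(0,4) → π∥ = 0+4·β ≈ 16.944272, π⊥ = 0+4·β' ≈ -0.944272 ∉ [-0.1, 0.9) ⇒ out
candidate 6: (m,n)=(-11,16) → π∥ = -11+16·β ≈ 56.777088, π⊥ = -11+16·β' ≈ -14.777088 ∉ [-0.1, 0.9) ⇒ out
candidate 7: (m,n)=(2,10) → π∥ = 2+10·β ≈ 44.360680, π⊥ = 2+10·β' ≈ -0.360680 ∉ [-0.1, 0.9) ⇒ out
candidate 8: (m,n)=(-4,-16) → π∥ = -4-16·β ≈ -71.777088, π⊥ = -4-16·β' ≈ -0.222912 ∉ [-0.1, 0.9) ⇒ out

3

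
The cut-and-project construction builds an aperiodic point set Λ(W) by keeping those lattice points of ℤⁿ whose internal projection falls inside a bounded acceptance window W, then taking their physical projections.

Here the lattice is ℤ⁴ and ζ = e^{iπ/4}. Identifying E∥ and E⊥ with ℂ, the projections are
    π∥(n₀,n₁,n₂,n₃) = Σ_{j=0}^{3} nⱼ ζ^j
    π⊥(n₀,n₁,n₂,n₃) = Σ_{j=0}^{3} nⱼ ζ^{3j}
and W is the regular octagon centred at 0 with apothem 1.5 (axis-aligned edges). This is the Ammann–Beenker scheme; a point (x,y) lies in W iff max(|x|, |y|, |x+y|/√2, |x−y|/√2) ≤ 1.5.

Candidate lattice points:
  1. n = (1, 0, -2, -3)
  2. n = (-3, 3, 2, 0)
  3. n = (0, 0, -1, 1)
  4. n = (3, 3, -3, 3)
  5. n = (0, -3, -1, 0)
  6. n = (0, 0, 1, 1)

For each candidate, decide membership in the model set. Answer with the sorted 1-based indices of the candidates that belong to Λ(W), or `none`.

1, 6

π⊥(n) = n₀ + n₁ζ³ + n₂ζ⁶ + n₃ζ⁹ where ζ = e^{iπ/4}.
#1 (1, 0, -2, -3): internal (-1.121320, -0.121320); octagon support 1.121320 vs apothem 1.5 → ∈ W
#2 (-3, 3, 2, 0): internal (-5.121320, 0.121320); octagon support 5.121320 vs apothem 1.5 → ∉ W
#3 (0, 0, -1, 1): internal (0.707107, 1.707107); octagon support 1.707107 vs apothem 1.5 → ∉ W
#4 (3, 3, -3, 3): internal (3.000000, 7.242641); octagon support 7.242641 vs apothem 1.5 → ∉ W
#5 (0, -3, -1, 0): internal (2.121320, -1.121320); octagon support 2.292893 vs apothem 1.5 → ∉ W
#6 (0, 0, 1, 1): internal (0.707107, -0.292893); octagon support 0.707107 vs apothem 1.5 → ∈ W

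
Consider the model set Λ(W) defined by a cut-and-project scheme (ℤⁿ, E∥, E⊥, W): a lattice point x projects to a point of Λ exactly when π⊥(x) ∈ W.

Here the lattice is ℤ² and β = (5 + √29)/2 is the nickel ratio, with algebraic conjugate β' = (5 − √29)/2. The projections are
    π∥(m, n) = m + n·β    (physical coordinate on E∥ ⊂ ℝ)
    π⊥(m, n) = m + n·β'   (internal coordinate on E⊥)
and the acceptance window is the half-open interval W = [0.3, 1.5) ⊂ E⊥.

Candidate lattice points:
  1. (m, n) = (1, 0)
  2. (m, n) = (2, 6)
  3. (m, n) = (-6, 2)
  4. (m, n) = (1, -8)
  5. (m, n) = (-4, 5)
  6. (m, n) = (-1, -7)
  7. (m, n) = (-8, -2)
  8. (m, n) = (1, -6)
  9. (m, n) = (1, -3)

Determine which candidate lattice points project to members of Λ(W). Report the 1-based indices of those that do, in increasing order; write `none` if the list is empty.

1, 2, 6

Numerically β ≈ 5.1926 and β' = −1/β ≈ -0.1926.
#1 (1,0): internal coord 1 + (0)·β' = +1.0000; +1.0000 ∈ [0.3, 1.5) → IN Λ
#2 (2,6): internal coord 2 + (6)·β' = +0.8445; +0.8445 ∈ [0.3, 1.5) → IN Λ
#3 (-6,2): internal coord -6 + (2)·β' = -6.3852; -6.3852 ∉ [0.3, 1.5) → out
#4 (1,-8): internal coord 1 + (-8)·β' = +2.5407; +2.5407 ∉ [0.3, 1.5) → out
#5 (-4,5): internal coord -4 + (5)·β' = -4.9629; -4.9629 ∉ [0.3, 1.5) → out
#6 (-1,-7): internal coord -1 + (-7)·β' = +0.3481; +0.3481 ∈ [0.3, 1.5) → IN Λ
#7 (-8,-2): internal coord -8 + (-2)·β' = -7.6148; -7.6148 ∉ [0.3, 1.5) → out
#8 (1,-6): internal coord 1 + (-6)·β' = +2.1555; +2.1555 ∉ [0.3, 1.5) → out
#9 (1,-3): internal coord 1 + (-3)·β' = +1.5777; +1.5777 ∉ [0.3, 1.5) → out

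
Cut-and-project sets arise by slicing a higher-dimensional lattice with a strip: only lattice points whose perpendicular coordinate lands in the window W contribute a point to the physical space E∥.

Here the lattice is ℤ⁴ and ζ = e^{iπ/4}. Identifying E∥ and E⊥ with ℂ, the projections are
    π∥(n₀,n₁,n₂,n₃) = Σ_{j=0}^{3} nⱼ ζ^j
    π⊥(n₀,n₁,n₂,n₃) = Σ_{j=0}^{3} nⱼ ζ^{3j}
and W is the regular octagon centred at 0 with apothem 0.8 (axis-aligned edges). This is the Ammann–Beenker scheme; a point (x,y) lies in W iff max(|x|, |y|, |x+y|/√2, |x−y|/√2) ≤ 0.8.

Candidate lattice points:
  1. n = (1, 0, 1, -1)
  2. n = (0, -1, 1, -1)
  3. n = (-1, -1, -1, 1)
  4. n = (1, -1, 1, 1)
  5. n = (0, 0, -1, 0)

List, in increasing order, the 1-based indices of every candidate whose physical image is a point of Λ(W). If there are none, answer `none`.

none

Internal map: ζ^{3j} for j=0..3 gives (1,0), (−√2/2,√2/2), (0,−1), (√2/2,√2/2).
#1 (1, 0, 1, -1): internal (0.292893, -1.707107); octagon support 1.707107 vs apothem 0.8 → ∉ W
#2 (0, -1, 1, -1): internal (0.000000, -2.414214); octagon support 2.414214 vs apothem 0.8 → ∉ W
#3 (-1, -1, -1, 1): internal (0.414214, 1.000000); octagon support 1.000000 vs apothem 0.8 → ∉ W
#4 (1, -1, 1, 1): internal (2.414214, -1.000000); octagon support 2.414214 vs apothem 0.8 → ∉ W
#5 (0, 0, -1, 0): internal (0.000000, 1.000000); octagon support 1.000000 vs apothem 0.8 → ∉ W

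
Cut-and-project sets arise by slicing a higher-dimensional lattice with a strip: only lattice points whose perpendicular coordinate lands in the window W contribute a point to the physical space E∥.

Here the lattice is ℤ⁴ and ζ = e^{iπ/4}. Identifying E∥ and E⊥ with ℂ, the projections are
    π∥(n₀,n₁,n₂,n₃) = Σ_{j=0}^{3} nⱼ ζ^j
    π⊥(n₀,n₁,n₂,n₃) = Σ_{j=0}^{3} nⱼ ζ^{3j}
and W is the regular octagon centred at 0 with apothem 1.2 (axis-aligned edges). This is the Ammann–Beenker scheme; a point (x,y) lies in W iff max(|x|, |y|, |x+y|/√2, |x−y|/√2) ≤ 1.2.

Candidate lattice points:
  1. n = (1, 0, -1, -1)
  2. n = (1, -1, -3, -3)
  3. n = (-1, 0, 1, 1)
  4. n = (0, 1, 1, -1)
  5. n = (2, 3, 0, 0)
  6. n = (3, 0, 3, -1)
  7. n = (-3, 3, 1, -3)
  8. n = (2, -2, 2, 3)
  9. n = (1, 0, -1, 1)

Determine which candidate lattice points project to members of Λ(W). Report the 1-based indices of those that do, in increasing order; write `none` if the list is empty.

1, 2, 3

Internal map: ζ^{3j} for j=0..3 gives (1,0), (−√2/2,√2/2), (0,−1), (√2/2,√2/2).
candidate 1: n = (1, 0, -1, -1) → π⊥ ≈ (+0.2929, +0.2929); max(|x|,|y|,|x±y|/√2) = 0.4142 ≤ 1.2 ⇒ ∈ W
candidate 2: n = (1, -1, -3, -3) → π⊥ ≈ (-0.4142, +0.1716); max(|x|,|y|,|x±y|/√2) = 0.4142 ≤ 1.2 ⇒ ∈ W
candidate 3: n = (-1, 0, 1, 1) → π⊥ ≈ (-0.2929, -0.2929); max(|x|,|y|,|x±y|/√2) = 0.4142 ≤ 1.2 ⇒ ∈ W
candidate 4: n = (0, 1, 1, -1) → π⊥ ≈ (-1.4142, -1.0000); max(|x|,|y|,|x±y|/√2) = 1.7071 > 1.2 ⇒ ∉ W
candidate 5: n = (2, 3, 0, 0) → π⊥ ≈ (-0.1213, +2.1213); max(|x|,|y|,|x±y|/√2) = 2.1213 > 1.2 ⇒ ∉ W
candidate 6: n = (3, 0, 3, -1) → π⊥ ≈ (+2.2929, -3.7071); max(|x|,|y|,|x±y|/√2) = 4.2426 > 1.2 ⇒ ∉ W
candidate 7: n = (-3, 3, 1, -3) → π⊥ ≈ (-7.2426, -1.0000); max(|x|,|y|,|x±y|/√2) = 7.2426 > 1.2 ⇒ ∉ W
candidate 8: n = (2, -2, 2, 3) → π⊥ ≈ (+5.5355, -1.2929); max(|x|,|y|,|x±y|/√2) = 5.5355 > 1.2 ⇒ ∉ W
candidate 9: n = (1, 0, -1, 1) → π⊥ ≈ (+1.7071, +1.7071); max(|x|,|y|,|x±y|/√2) = 2.4142 > 1.2 ⇒ ∉ W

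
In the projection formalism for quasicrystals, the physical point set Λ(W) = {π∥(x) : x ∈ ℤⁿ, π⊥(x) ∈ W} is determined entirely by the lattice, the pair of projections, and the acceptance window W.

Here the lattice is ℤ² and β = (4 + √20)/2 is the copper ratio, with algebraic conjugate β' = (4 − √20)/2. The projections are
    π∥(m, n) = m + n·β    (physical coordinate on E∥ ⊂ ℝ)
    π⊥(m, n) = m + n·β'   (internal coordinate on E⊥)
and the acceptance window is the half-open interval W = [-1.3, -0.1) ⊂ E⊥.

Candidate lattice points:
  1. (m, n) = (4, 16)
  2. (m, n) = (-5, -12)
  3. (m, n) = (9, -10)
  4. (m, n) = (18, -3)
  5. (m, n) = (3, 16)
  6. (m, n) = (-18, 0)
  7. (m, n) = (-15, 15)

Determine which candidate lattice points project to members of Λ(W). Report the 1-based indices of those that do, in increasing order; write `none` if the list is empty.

5

Numerically β ≈ 4.23607 and β' = −1/β ≈ -0.23607.
[1] lift (4,16): star map gives 0.22291; window check -1.3 ≤ 0.22291 < -0.1 is false → out
[2] lift (-5,-12): star map gives -2.16718; window check -1.3 ≤ -2.16718 < -0.1 is false → out
[3] lift (9,-10): star map gives 11.36068; window check -1.3 ≤ 11.36068 < -0.1 is false → out
[4] lift (18,-3): star map gives 18.70820; window check -1.3 ≤ 18.70820 < -0.1 is false → out
[5] lift (3,16): star map gives -0.77709; window check -1.3 ≤ -0.77709 < -0.1 is true → IN Λ
[6] lift (-18,0): star map gives -18.00000; window check -1.3 ≤ -18.00000 < -0.1 is false → out
[7] lift (-15,15): star map gives -18.54102; window check -1.3 ≤ -18.54102 < -0.1 is false → out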